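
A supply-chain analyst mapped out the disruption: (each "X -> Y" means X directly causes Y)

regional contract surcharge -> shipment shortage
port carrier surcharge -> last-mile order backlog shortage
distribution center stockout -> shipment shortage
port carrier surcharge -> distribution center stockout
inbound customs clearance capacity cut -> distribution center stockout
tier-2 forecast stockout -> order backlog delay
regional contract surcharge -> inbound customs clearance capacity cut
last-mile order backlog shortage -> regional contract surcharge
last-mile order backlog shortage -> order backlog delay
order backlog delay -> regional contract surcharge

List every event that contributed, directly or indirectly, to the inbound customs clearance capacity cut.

the last-mile order backlog shortage, the order backlog delay, the port carrier surcharge, the regional contract surcharge, the tier-2 forecast stockout

Immediate cause of the inbound customs clearance capacity cut: the regional contract surcharge.
Further upstream: the port carrier surcharge, the last-mile order backlog shortage, the order backlog delay, the tier-2 forecast stockout.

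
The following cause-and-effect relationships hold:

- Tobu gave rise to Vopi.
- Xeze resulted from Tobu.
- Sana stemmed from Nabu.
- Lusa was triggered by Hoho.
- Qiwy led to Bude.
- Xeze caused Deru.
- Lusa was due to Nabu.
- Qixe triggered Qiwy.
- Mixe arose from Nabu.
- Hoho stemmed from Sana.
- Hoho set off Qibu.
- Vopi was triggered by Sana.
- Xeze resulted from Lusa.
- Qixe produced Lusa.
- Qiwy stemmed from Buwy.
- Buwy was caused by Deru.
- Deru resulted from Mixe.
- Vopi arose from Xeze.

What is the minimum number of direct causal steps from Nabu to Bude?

Shortest chain: Nabu → Mixe → Deru → Buwy → Qiwy → Bude.

5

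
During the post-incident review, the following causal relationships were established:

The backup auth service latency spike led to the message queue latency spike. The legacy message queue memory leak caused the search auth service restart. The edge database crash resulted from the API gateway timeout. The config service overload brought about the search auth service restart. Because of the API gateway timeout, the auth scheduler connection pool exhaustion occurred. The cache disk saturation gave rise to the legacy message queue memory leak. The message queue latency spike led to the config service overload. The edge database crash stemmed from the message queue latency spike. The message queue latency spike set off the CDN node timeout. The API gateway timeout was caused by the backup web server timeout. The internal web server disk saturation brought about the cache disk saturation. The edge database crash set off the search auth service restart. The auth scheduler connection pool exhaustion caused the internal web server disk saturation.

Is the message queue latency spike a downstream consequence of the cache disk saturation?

The cache disk saturation leads to the legacy message queue memory leak, the search auth service restart; the message queue latency spike is not among them.

No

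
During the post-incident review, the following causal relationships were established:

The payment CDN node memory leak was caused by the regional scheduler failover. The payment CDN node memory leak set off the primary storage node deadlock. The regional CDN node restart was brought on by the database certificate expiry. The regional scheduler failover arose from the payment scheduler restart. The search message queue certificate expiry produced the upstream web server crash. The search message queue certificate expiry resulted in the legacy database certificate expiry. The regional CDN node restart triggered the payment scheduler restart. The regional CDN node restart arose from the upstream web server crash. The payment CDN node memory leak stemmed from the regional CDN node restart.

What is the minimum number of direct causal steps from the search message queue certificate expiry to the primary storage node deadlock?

Shortest chain: the search message queue certificate expiry → the upstream web server crash → the regional CDN node restart → the payment CDN node memory leak → the primary storage node deadlock.

4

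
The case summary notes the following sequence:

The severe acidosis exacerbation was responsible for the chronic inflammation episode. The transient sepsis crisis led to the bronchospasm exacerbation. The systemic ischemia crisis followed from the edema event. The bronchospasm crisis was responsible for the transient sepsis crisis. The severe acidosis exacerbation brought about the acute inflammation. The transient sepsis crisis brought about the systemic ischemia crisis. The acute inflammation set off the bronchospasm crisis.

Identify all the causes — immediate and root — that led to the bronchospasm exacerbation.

the acute inflammation, the bronchospasm crisis, the severe acidosis exacerbation, the transient sepsis crisis

Immediate cause of the bronchospasm exacerbation: the transient sepsis crisis.
Further upstream: the severe acidosis exacerbation, the acute inflammation, the bronchospasm crisis.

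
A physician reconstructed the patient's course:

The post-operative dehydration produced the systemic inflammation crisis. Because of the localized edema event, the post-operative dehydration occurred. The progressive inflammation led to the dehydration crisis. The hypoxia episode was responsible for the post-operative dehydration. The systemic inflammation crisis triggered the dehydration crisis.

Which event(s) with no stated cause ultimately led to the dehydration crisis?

the hypoxia episode, the localized edema event, the progressive inflammation

Tracing upstream from the dehydration crisis: the dehydration crisis ← the progressive inflammation.
A separate upstream branch: the dehydration crisis ← the systemic inflammation crisis ← the post-operative dehydration ← the localized edema event.
A separate upstream branch: the dehydration crisis ← the systemic inflammation crisis ← the post-operative dehydration ← the hypoxia episode.
Each of those chain origins has no stated cause.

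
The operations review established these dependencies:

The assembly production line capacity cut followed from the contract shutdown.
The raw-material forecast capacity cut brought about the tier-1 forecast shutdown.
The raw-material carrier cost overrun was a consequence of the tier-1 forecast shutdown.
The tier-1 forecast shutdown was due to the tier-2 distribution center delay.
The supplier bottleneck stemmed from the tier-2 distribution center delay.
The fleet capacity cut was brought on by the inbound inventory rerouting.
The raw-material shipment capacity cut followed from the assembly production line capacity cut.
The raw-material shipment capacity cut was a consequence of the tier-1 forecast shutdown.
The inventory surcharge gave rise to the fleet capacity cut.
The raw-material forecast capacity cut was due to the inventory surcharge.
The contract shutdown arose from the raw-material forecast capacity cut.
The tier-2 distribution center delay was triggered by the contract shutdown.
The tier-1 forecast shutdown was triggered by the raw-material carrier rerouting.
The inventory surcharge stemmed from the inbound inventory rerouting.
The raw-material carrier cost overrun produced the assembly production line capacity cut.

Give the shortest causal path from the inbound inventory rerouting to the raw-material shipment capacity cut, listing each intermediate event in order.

the inbound inventory rerouting → the inventory surcharge → the raw-material forecast capacity cut → the tier-1 forecast shutdown → the raw-material shipment capacity cut

the inbound inventory rerouting → the inventory surcharge
the inventory surcharge → the raw-material forecast capacity cut
the raw-material forecast capacity cut → the tier-1 forecast shutdown
the tier-1 forecast shutdown → the raw-material shipment capacity cut
Length: 4 steps.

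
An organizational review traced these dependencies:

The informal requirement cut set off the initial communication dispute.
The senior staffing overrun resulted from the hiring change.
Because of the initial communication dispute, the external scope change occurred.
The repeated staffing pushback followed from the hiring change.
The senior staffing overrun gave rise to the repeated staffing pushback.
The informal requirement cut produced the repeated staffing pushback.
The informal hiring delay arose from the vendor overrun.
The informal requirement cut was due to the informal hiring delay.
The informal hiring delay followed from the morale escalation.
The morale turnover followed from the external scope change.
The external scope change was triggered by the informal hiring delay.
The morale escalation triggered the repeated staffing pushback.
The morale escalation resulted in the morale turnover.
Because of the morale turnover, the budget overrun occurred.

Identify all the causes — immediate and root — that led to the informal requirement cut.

the informal hiring delay, the morale escalation, the vendor overrun

Immediate cause of the informal requirement cut: the informal hiring delay.
Further upstream: the vendor overrun, the morale escalation.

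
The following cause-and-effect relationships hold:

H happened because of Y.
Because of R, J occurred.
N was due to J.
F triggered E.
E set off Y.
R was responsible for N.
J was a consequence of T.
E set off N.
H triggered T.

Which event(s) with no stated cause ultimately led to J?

Tracing upstream from J: J ← R.
A separate upstream branch: J ← T ← H ← Y ← E ← F.
Each of those chain origins has no stated cause.

F, R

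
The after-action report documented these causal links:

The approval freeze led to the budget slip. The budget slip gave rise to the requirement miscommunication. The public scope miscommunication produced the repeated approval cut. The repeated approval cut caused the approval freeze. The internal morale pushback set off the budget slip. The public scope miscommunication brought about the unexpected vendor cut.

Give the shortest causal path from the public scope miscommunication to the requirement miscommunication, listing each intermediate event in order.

the public scope miscommunication → the repeated approval cut → the approval freeze → the budget slip → the requirement miscommunication

the public scope miscommunication → the repeated approval cut
the repeated approval cut → the approval freeze
the approval freeze → the budget slip
the budget slip → the requirement miscommunication
Length: 4 steps.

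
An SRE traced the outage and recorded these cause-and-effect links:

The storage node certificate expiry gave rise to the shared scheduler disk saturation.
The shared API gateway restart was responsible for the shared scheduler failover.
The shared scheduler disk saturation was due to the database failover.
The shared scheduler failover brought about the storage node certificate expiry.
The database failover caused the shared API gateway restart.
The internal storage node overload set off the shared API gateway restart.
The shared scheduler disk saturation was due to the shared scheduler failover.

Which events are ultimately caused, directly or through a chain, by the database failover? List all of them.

the shared API gateway restart, the shared scheduler disk saturation, the shared scheduler failover, the storage node certificate expiry

Direct effects: the shared API gateway restart, the shared scheduler disk saturation.
2 steps out: the shared scheduler failover.
3 steps out: the storage node certificate expiry.
Not reachable from it: the internal storage node overload.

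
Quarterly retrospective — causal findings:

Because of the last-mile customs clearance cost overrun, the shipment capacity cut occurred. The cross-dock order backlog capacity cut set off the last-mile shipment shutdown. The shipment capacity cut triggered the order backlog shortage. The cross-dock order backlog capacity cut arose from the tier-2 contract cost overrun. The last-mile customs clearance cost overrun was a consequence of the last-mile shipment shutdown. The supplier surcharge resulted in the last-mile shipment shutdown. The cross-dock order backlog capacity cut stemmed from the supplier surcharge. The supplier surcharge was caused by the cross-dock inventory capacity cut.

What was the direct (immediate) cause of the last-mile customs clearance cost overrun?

Upstream contributors include the cross-dock inventory capacity cut, the supplier surcharge, the cross-dock order backlog capacity cut, the tier-2 contract cost overrun, but only the last-mile shipment shutdown feeds directly into the last-mile customs clearance cost overrun.

the last-mile shipment shutdown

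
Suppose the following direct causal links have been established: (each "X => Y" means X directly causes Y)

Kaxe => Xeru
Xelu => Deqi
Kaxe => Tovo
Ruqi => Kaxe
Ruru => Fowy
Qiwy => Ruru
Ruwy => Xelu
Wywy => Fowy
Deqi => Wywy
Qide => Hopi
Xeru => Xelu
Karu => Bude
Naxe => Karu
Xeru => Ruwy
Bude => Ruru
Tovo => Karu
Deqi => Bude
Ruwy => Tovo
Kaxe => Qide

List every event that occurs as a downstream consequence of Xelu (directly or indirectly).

Bude, Deqi, Fowy, Ruru, Wywy

Direct effects: Deqi.
2 steps out: Bude, Wywy.
3 steps out: Ruru, Fowy.
Not reachable from it: Ruqi, Kaxe, Qide, Hopi, Xeru, Ruwy, Tovo, Naxe, Qiwy, Karu.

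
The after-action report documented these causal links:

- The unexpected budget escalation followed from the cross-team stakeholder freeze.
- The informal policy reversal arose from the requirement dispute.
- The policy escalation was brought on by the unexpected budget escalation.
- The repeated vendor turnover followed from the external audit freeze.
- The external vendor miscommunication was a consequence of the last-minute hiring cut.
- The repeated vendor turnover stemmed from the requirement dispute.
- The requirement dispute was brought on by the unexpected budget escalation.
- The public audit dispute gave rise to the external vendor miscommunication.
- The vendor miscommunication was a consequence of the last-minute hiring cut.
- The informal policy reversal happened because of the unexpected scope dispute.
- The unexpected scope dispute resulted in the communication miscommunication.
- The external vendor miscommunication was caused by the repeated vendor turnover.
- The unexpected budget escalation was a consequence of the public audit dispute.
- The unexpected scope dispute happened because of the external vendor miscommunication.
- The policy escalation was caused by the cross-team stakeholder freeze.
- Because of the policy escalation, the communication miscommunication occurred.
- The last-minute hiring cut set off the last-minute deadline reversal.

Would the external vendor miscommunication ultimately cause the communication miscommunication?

There is a causal chain: the external vendor miscommunication → the unexpected scope dispute → the communication miscommunication.

Yes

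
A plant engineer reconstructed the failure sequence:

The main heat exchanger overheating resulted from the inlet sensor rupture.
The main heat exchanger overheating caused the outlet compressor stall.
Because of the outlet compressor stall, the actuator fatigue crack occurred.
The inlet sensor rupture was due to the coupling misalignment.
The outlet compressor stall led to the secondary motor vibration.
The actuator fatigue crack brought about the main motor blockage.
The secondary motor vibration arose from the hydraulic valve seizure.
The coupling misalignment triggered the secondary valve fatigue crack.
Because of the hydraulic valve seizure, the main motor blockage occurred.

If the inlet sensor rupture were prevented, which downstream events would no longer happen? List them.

Downstream of the inlet sensor rupture: the main heat exchanger overheating, the outlet compressor stall, the actuator fatigue crack, the secondary motor vibration, the main motor blockage.
Of those, still caused via another path: the secondary motor vibration, the main motor blockage.
The remainder have no surviving cause.

the actuator fatigue crack, the main heat exchanger overheating, the outlet compressor stall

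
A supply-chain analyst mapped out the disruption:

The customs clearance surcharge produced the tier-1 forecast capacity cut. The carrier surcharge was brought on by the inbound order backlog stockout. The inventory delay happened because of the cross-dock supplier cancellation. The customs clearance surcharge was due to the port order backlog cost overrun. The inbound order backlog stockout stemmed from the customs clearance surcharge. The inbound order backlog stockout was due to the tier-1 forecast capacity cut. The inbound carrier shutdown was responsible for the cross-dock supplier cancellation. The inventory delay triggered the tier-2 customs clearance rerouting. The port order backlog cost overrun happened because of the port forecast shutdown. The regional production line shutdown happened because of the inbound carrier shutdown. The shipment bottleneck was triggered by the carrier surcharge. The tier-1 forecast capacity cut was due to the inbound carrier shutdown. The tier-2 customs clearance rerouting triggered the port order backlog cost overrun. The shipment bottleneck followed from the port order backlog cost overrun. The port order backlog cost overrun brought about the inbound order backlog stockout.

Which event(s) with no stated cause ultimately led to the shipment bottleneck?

Tracing upstream from the shipment bottleneck: the shipment bottleneck ← the carrier surcharge ← the inbound order backlog stockout ← the tier-1 forecast capacity cut ← the inbound carrier shutdown.
A separate upstream branch: the shipment bottleneck ← the port order backlog cost overrun ← the port forecast shutdown.
Each of those chain origins has no stated cause.

the inbound carrier shutdown, the port forecast shutdown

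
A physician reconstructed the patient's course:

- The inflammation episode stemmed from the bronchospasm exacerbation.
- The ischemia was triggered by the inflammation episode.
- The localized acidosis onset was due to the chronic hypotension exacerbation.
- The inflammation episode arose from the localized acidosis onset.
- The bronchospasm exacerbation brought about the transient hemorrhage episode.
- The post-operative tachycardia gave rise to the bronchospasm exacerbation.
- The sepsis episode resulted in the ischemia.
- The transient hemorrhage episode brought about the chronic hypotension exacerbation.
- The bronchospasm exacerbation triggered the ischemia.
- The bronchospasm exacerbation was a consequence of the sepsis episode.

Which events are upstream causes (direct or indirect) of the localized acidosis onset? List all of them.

the bronchospasm exacerbation, the chronic hypotension exacerbation, the post-operative tachycardia, the sepsis episode, the transient hemorrhage episode

Immediate cause of the localized acidosis onset: the chronic hypotension exacerbation.
Further upstream: the sepsis episode, the bronchospasm exacerbation, the transient hemorrhage episode, the post-operative tachycardia.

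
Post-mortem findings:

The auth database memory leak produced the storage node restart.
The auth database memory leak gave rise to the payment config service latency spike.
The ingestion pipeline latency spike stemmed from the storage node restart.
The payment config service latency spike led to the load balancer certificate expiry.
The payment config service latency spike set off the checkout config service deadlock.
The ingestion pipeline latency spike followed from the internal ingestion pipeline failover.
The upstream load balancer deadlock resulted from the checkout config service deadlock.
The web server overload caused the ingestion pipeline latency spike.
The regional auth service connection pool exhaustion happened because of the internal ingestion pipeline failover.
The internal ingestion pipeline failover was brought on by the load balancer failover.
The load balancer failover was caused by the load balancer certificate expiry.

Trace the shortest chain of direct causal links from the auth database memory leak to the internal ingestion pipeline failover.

the auth database memory leak → the payment config service latency spike
the payment config service latency spike → the load balancer certificate expiry
the load balancer certificate expiry → the load balancer failover
the load balancer failover → the internal ingestion pipeline failover
Length: 4 steps.

the auth database memory leak → the payment config service latency spike → the load balancer certificate expiry → the load balancer failover → the internal ingestion pipeline failover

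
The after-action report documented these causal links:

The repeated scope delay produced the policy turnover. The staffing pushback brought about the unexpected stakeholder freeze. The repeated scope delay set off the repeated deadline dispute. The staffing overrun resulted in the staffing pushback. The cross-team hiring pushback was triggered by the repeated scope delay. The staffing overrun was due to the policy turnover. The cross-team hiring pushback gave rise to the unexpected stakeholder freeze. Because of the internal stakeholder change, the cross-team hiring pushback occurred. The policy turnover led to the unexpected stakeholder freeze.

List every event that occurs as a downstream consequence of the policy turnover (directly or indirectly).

Direct effects: the staffing overrun, the unexpected stakeholder freeze.
2 steps out: the staffing pushback.
Not reachable from it: the repeated scope delay, the internal stakeholder change, the cross-team hiring pushback, the repeated deadline dispute.

the staffing overrun, the staffing pushback, the unexpected stakeholder freeze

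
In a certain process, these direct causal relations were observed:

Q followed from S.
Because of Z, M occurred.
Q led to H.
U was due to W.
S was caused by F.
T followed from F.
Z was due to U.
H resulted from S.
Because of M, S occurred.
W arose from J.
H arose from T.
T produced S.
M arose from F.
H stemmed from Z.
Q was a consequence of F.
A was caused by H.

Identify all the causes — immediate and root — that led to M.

Immediate causes of M: F, Z.
Further upstream: J, W, U.

F, J, U, W, Z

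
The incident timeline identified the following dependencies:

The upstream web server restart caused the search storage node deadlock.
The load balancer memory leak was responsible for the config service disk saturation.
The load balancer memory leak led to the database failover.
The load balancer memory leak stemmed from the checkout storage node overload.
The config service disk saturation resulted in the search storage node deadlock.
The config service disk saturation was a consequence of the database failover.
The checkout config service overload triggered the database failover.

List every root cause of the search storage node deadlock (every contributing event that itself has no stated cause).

Tracing upstream from the search storage node deadlock: the search storage node deadlock ← the config service disk saturation ← the load balancer memory leak ← the checkout storage node overload.
A separate upstream branch: the search storage node deadlock ← the config service disk saturation ← the database failover ← the checkout config service overload.
A separate upstream branch: the search storage node deadlock ← the upstream web server restart.
Each of those chain origins has no stated cause.

the checkout config service overload, the checkout storage node overload, the upstream web server restart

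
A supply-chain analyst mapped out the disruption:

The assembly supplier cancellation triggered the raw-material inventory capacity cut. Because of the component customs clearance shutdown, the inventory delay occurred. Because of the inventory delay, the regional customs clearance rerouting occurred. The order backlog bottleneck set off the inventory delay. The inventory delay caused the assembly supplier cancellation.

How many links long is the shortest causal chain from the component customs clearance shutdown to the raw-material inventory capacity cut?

3

Shortest chain: the component customs clearance shutdown → the inventory delay → the assembly supplier cancellation → the raw-material inventory capacity cut.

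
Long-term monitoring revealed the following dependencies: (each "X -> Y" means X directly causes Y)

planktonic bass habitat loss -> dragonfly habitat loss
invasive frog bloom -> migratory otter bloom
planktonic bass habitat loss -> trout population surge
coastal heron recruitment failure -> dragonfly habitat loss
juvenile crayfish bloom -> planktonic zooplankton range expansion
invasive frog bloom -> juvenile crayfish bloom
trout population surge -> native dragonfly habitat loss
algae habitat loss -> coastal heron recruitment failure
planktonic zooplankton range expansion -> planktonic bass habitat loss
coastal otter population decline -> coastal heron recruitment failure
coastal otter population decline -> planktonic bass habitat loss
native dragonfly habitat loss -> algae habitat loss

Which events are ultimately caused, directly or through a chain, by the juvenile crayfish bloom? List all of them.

the algae habitat loss, the coastal heron recruitment failure, the dragonfly habitat loss, the native dragonfly habitat loss, the planktonic bass habitat loss, the planktonic zooplankton range expansion, the trout population surge

Direct effects: the planktonic zooplankton range expansion.
2 steps out: the planktonic bass habitat loss.
3 steps out: the trout population surge, the dragonfly habitat loss.
4 steps out: the native dragonfly habitat loss.
5 steps out: the algae habitat loss.
6 steps out: the coastal heron recruitment failure.
Not reachable from it: the invasive frog bloom, the migratory otter bloom, the coastal otter population decline.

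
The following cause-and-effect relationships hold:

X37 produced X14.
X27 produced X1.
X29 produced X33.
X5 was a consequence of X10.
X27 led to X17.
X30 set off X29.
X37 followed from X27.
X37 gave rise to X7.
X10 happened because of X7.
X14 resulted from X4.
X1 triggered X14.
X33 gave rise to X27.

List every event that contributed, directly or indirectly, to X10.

X27, X29, X30, X33, X37, X7

Immediate cause of X10: X7.
Further upstream: X30, X29, X33, X27, X37.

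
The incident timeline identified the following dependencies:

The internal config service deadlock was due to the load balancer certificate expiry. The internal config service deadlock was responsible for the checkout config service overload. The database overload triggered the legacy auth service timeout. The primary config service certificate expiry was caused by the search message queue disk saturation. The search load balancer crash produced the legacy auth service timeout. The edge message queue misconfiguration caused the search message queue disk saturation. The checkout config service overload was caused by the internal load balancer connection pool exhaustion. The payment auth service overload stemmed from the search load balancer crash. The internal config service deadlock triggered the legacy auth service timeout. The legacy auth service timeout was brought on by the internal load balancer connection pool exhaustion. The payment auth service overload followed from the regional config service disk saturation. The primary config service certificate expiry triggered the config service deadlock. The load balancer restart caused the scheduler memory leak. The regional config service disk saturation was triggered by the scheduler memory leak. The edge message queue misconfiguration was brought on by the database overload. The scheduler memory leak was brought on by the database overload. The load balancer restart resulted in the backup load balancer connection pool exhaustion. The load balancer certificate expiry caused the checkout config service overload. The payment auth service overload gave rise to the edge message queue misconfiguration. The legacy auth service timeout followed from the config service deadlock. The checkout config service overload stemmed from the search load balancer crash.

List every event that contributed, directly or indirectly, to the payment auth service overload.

Immediate causes of the payment auth service overload: the regional config service disk saturation, the search load balancer crash.
Further upstream: the load balancer restart, the database overload, the scheduler memory leak.

the database overload, the load balancer restart, the regional config service disk saturation, the scheduler memory leak, the search load balancer crash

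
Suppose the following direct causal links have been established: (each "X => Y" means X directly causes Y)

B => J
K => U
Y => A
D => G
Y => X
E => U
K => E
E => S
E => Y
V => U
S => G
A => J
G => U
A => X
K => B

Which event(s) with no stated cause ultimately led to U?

Tracing upstream from U: U ← G ← D.
A separate upstream branch: U ← K.
A separate upstream branch: U ← V.
Each of those chain origins has no stated cause.

D, K, V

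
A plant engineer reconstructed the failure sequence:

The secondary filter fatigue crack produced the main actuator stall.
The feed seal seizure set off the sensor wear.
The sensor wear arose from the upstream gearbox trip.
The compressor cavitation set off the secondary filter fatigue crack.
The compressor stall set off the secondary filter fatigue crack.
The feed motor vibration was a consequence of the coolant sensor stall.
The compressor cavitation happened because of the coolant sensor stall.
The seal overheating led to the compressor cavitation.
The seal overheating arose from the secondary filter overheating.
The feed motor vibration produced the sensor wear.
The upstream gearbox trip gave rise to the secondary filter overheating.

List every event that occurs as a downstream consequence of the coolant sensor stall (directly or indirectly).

the compressor cavitation, the feed motor vibration, the main actuator stall, the secondary filter fatigue crack, the sensor wear

Direct effects: the compressor cavitation, the feed motor vibration.
2 steps out: the secondary filter fatigue crack, the sensor wear.
3 steps out: the main actuator stall.
Not reachable from it: the upstream gearbox trip, the secondary filter overheating, the compressor stall, the seal overheating, the feed seal seizure.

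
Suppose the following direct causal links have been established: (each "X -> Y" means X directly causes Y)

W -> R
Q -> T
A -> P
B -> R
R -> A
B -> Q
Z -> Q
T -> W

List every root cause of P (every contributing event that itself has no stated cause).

B, Z

Tracing upstream from P: P ← A ← R ← B.
A separate upstream branch: P ← A ← R ← W ← T ← Q ← Z.
Each of those chain origins has no stated cause.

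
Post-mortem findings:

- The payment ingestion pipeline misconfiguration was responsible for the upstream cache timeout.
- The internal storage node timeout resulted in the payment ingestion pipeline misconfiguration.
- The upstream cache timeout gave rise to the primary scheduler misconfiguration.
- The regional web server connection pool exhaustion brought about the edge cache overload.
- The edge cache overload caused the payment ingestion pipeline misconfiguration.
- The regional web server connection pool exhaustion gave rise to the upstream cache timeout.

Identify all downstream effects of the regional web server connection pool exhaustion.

Direct effects: the edge cache overload, the upstream cache timeout.
2 steps out: the payment ingestion pipeline misconfiguration, the primary scheduler misconfiguration.
Not reachable from it: the internal storage node timeout.

the edge cache overload, the payment ingestion pipeline misconfiguration, the primary scheduler misconfiguration, the upstream cache timeout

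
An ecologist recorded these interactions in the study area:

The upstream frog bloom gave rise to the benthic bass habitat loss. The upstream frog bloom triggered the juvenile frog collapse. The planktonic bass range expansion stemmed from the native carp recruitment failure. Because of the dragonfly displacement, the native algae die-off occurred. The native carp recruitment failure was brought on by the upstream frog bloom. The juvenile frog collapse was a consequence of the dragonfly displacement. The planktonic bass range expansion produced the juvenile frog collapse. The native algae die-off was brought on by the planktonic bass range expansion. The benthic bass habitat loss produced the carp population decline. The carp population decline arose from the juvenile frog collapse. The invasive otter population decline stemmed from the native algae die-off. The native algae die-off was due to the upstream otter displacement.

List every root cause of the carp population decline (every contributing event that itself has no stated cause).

the dragonfly displacement, the upstream frog bloom

Tracing upstream from the carp population decline: the carp population decline ← the juvenile frog collapse ← the upstream frog bloom.
A separate upstream branch: the carp population decline ← the juvenile frog collapse ← the dragonfly displacement.
Each of those chain origins has no stated cause.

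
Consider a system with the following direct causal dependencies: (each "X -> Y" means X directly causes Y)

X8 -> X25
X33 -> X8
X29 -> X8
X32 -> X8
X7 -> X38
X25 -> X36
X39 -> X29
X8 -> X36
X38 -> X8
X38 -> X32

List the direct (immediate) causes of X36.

X25, X8

Upstream contributors include X39, X7, X38, X32, X29, X33, but only X25, X8 feed directly into X36.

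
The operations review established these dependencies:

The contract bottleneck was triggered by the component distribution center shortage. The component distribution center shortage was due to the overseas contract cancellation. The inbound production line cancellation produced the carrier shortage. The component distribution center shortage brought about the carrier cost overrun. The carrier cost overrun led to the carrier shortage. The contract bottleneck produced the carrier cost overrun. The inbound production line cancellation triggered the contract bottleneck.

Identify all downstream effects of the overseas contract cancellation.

Direct effects: the component distribution center shortage.
2 steps out: the contract bottleneck, the carrier cost overrun.
3 steps out: the carrier shortage.
Not reachable from it: the inbound production line cancellation.

the carrier cost overrun, the carrier shortage, the component distribution center shortage, the contract bottleneck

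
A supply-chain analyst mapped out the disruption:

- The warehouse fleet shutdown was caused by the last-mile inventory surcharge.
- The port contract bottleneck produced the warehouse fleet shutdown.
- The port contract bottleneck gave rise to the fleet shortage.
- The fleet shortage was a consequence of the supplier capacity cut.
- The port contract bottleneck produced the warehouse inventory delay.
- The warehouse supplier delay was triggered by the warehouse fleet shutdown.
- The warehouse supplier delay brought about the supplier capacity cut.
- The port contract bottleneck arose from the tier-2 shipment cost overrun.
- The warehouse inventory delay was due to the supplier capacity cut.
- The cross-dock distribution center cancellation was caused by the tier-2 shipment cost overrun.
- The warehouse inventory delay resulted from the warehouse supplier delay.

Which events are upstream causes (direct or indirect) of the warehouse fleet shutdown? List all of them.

Immediate causes of the warehouse fleet shutdown: the last-mile inventory surcharge, the port contract bottleneck.
Further upstream: the tier-2 shipment cost overrun.

the last-mile inventory surcharge, the port contract bottleneck, the tier-2 shipment cost overrun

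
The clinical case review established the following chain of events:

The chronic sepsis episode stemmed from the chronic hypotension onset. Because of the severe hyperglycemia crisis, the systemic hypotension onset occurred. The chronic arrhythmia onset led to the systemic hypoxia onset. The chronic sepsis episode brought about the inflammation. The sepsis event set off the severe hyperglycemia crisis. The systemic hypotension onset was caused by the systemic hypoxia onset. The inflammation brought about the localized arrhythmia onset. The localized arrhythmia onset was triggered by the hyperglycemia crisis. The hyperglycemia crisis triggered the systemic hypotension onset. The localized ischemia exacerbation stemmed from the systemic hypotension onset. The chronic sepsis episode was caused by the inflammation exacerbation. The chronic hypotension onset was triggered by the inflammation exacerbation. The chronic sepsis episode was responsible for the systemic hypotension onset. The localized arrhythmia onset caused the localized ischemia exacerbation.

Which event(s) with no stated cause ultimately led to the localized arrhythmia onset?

Tracing upstream from the localized arrhythmia onset: the localized arrhythmia onset ← the inflammation ← the chronic sepsis episode ← the inflammation exacerbation.
A separate upstream branch: the localized arrhythmia onset ← the hyperglycemia crisis.
Each of those chain origins has no stated cause.

the hyperglycemia crisis, the inflammation exacerbation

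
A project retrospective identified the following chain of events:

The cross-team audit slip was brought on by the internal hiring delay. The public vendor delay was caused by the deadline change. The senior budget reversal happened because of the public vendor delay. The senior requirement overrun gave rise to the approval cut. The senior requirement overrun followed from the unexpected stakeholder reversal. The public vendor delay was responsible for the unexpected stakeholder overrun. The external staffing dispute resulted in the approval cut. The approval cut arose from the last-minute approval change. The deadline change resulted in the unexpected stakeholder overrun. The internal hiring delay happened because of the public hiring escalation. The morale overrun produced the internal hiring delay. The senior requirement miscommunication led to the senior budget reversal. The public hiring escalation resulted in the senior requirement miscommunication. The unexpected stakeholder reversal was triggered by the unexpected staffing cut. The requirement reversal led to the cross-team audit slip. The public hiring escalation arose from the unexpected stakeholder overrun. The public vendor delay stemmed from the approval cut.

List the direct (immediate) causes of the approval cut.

Upstream contributors include the unexpected staffing cut, the unexpected stakeholder reversal, but only the external staffing dispute, the last-minute approval change, the senior requirement overrun feed directly into the approval cut.

the external staffing dispute, the last-minute approval change, the senior requirement overrun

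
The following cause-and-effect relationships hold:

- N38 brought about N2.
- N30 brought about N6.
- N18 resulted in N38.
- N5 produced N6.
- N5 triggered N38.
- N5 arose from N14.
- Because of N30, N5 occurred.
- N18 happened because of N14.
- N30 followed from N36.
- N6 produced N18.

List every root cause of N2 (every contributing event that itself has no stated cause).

N14, N36

Tracing upstream from N2: N2 ← N38 ← N5 ← N30 ← N36.
A separate upstream branch: N2 ← N38 ← N5 ← N14.
Each of those chain origins has no stated cause.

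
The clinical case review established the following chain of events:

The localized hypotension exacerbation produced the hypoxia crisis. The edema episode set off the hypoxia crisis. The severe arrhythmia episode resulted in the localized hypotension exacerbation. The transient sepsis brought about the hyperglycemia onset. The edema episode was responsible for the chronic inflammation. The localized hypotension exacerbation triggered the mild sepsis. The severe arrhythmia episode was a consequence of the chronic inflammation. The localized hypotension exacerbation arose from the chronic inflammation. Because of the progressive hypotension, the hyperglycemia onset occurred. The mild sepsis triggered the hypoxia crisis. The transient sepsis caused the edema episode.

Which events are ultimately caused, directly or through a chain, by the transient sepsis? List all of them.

Direct effects: the edema episode, the hyperglycemia onset.
2 steps out: the chronic inflammation, the hypoxia crisis.
3 steps out: the severe arrhythmia episode, the localized hypotension exacerbation.
4 steps out: the mild sepsis.
Not reachable from it: the progressive hypotension.

the chronic inflammation, the edema episode, the hyperglycemia onset, the hypoxia crisis, the localized hypotension exacerbation, the mild sepsis, the severe arrhythmia episode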